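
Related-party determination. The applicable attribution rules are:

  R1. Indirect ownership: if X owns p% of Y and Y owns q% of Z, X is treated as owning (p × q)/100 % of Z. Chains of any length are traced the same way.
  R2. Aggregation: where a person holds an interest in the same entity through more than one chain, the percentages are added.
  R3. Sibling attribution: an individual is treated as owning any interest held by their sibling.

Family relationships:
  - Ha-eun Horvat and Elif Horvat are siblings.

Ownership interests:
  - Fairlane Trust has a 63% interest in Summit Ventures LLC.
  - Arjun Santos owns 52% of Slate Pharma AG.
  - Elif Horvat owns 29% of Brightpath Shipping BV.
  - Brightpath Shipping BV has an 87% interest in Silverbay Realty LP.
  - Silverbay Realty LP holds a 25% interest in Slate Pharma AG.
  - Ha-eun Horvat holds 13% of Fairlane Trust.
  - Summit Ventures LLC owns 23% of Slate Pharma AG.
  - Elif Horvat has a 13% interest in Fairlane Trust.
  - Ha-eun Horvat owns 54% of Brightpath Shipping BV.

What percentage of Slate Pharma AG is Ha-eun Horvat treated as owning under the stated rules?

By sibling attribution (R3), Ha-eun Horvat is treated as also owning Elif Horvat's interest in Fairlane Trust, giving 13% + 13% = 26%.
By sibling attribution (R3), Ha-eun Horvat is treated as also owning Elif Horvat's interest in Brightpath Shipping BV, giving 54% + 29% = 83%.
Chain via Fairlane Trust → Summit Ventures LLC (R1): 26% × 63% × 23% = 3.7674% of Slate Pharma AG.
Chain via Brightpath Shipping BV → Silverbay Realty LP (R1): 83% × 87% × 25% = 18.0525% of Slate Pharma AG.
Aggregating (R2): 3.7674% + 18.0525% = 21.8199%.

21.8199%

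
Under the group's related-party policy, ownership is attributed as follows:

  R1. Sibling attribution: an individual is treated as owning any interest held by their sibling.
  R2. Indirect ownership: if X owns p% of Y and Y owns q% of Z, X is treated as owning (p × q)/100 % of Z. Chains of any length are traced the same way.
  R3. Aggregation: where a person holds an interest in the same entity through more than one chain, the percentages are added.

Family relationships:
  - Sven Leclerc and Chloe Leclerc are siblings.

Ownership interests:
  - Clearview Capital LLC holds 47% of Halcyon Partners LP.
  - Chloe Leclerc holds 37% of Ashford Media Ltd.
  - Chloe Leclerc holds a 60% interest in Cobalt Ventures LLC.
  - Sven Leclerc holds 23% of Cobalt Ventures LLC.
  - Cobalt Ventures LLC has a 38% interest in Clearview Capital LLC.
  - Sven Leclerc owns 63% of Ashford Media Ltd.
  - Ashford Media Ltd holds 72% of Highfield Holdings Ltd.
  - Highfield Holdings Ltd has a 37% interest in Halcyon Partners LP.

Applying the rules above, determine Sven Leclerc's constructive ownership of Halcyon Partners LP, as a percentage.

41.4638%

By sibling attribution (R1), Sven Leclerc is treated as also owning Chloe Leclerc's interest in Cobalt Ventures LLC, giving 23% + 60% = 83%.
By sibling attribution (R1), Sven Leclerc is treated as also owning Chloe Leclerc's interest in Ashford Media Ltd, giving 63% + 37% = 100%.
Chain via Cobalt Ventures LLC → Clearview Capital LLC (R2): 83% × 38% × 47% = 14.8238% of Halcyon Partners LP.
Chain via Ashford Media Ltd → Highfield Holdings Ltd (R2): 100% × 72% × 37% = 26.64% of Halcyon Partners LP.
Aggregating (R3): 14.8238% + 26.64% = 41.4638%.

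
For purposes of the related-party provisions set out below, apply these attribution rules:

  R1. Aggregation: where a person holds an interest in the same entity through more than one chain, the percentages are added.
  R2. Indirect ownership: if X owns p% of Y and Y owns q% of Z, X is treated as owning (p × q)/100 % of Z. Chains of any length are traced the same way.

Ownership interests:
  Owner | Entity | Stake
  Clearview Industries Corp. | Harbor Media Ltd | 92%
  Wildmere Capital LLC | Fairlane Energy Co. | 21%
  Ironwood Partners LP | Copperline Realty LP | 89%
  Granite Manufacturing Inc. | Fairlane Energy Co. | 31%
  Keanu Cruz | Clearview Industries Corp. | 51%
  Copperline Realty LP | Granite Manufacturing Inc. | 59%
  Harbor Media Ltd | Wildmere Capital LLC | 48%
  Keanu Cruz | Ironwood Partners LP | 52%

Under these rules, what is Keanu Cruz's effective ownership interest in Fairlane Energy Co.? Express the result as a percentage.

Chain via Ironwood Partners LP → Copperline Realty LP → Granite Manufacturing Inc. (R2): 52% × 89% × 59% × 31% = 8.464612% of Fairlane Energy Co.
Chain via Clearview Industries Corp. → Harbor Media Ltd → Wildmere Capital LLC (R2): 51% × 92% × 48% × 21% = 4.729536% of Fairlane Energy Co.
Aggregating (R1): 8.464612% + 4.729536% = 13.194148%.

13.194148%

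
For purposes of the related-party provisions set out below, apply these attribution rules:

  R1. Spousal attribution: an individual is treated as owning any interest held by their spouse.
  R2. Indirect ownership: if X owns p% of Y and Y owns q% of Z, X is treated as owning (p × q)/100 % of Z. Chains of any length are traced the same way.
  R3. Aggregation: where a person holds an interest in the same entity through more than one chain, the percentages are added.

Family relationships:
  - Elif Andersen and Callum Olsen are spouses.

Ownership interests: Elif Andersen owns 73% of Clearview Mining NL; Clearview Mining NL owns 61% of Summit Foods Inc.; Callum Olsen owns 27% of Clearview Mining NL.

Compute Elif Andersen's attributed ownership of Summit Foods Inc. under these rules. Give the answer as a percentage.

61%

By spousal attribution (R1), Elif Andersen is treated as also owning Callum Olsen's interest in Clearview Mining NL, giving 73% + 27% = 100%.
Chain via Clearview Mining NL (R2): 100% × 61% = 61% of Summit Foods Inc.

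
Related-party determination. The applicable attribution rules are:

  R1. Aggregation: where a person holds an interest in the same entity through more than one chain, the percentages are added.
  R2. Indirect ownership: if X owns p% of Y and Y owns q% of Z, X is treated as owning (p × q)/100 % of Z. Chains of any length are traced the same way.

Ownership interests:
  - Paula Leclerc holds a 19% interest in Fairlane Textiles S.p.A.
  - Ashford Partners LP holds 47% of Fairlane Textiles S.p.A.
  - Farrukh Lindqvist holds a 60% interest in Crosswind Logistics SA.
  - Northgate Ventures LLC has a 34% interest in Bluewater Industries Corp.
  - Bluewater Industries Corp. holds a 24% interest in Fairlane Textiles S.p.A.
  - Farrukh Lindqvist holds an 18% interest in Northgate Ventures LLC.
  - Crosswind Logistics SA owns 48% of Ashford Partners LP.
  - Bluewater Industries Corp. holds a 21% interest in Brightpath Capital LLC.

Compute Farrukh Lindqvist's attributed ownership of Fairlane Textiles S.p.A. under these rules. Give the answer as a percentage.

Chain via Crosswind Logistics SA → Ashford Partners LP (R2): 60% × 48% × 47% = 13.536% of Fairlane Textiles S.p.A.
Chain via Northgate Ventures LLC → Bluewater Industries Corp. (R2): 18% × 34% × 24% = 1.4688% of Fairlane Textiles S.p.A.
Aggregating (R1): 13.536% + 1.4688% = 15.0048%.

15.0048%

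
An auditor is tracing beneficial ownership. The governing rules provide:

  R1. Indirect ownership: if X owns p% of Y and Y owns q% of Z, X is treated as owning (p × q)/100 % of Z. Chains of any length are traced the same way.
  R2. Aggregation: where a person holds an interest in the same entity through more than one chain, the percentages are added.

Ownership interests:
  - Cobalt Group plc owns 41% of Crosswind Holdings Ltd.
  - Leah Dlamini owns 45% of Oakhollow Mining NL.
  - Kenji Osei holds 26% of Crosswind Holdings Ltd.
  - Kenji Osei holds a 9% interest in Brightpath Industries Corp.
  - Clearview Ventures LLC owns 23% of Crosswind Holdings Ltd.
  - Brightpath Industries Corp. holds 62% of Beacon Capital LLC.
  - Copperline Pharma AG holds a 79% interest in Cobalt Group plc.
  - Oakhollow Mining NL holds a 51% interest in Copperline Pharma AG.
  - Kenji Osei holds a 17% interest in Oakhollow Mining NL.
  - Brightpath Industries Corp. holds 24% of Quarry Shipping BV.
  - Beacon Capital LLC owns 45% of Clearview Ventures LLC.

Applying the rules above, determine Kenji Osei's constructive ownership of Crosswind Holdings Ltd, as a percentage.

Chain via Brightpath Industries Corp. → Beacon Capital LLC → Clearview Ventures LLC (R1): 9% × 62% × 45% × 23% = 0.57753% of Crosswind Holdings Ltd.
Chain via Oakhollow Mining NL → Copperline Pharma AG → Cobalt Group plc (R1): 17% × 51% × 79% × 41% = 2.808213% of Crosswind Holdings Ltd.
Direct interest in Crosswind Holdings Ltd: 26%.
Aggregating (R2): 0.57753% + 2.808213% + 26% = 29.385743%.

29.385743%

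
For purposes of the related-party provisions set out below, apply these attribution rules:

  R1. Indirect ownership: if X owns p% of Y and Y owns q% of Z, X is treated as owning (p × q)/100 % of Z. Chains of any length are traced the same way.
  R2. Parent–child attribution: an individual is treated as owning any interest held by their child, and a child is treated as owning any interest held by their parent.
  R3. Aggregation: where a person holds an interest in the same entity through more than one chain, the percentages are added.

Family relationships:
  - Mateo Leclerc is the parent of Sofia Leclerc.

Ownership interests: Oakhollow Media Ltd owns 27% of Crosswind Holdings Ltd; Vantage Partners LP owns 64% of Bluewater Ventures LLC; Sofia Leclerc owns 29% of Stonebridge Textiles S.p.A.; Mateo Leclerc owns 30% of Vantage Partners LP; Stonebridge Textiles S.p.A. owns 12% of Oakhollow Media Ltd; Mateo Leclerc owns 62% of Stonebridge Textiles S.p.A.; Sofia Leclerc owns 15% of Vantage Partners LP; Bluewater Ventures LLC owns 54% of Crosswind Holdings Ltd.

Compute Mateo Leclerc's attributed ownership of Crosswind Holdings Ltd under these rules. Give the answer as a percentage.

By parent–child attribution (R2), Mateo Leclerc is treated as also owning Sofia Leclerc's interest in Stonebridge Textiles S.p.A, giving 62% + 29% = 91%.
By parent–child attribution (R2), Mateo Leclerc is treated as also owning Sofia Leclerc's interest in Vantage Partners LP, giving 30% + 15% = 45%.
Chain via Stonebridge Textiles S.p.A. → Oakhollow Media Ltd (R1): 91% × 12% × 27% = 2.9484% of Crosswind Holdings Ltd.
Chain via Vantage Partners LP → Bluewater Ventures LLC (R1): 45% × 64% × 54% = 15.552% of Crosswind Holdings Ltd.
Aggregating (R3): 2.9484% + 15.552% = 18.5004%.

18.5004%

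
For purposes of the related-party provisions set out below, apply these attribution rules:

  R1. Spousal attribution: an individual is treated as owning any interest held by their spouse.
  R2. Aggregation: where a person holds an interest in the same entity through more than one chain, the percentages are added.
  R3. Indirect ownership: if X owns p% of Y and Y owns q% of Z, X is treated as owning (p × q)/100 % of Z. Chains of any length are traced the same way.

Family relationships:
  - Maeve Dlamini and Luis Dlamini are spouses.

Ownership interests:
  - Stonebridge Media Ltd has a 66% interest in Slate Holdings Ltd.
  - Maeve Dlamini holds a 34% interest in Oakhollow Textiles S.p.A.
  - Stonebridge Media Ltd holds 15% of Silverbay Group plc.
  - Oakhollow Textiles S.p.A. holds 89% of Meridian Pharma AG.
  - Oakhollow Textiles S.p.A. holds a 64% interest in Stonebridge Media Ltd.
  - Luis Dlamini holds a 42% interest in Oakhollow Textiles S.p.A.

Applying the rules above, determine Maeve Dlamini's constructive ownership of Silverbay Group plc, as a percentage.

7.296%

By spousal attribution (R1), Maeve Dlamini is treated as also owning Luis Dlamini's interest in Oakhollow Textiles S.p.A, giving 34% + 42% = 76%.
Chain via Oakhollow Textiles S.p.A. → Stonebridge Media Ltd (R3): 76% × 64% × 15% = 7.296% of Silverbay Group plc.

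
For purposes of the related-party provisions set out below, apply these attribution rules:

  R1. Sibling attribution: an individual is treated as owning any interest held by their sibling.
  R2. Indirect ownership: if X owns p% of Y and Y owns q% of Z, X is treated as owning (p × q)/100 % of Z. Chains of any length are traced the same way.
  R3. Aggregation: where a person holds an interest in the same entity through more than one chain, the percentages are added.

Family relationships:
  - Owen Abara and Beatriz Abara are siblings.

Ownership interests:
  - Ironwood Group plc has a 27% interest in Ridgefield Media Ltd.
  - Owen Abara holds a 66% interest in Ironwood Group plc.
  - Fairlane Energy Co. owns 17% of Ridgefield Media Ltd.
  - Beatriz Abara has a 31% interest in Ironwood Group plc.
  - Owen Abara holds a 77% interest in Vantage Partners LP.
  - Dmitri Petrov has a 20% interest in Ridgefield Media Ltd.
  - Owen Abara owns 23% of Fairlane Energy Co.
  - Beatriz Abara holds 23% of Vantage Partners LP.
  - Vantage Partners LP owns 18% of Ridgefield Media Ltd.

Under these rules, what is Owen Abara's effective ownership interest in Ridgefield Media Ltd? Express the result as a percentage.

48.1%

By sibling attribution (R1), Owen Abara is treated as also owning Beatriz Abara's interest in Vantage Partners LP, giving 77% + 23% = 100%.
By sibling attribution (R1), Owen Abara is treated as also owning Beatriz Abara's interest in Ironwood Group plc, giving 66% + 31% = 97%.
Chain via Vantage Partners LP (R2): 100% × 18% = 18% of Ridgefield Media Ltd.
Chain via Ironwood Group plc (R2): 97% × 27% = 26.19% of Ridgefield Media Ltd.
Chain via Fairlane Energy Co. (R2): 23% × 17% = 3.91% of Ridgefield Media Ltd.
Aggregating (R3): 18% + 26.19% + 3.91% = 48.1%.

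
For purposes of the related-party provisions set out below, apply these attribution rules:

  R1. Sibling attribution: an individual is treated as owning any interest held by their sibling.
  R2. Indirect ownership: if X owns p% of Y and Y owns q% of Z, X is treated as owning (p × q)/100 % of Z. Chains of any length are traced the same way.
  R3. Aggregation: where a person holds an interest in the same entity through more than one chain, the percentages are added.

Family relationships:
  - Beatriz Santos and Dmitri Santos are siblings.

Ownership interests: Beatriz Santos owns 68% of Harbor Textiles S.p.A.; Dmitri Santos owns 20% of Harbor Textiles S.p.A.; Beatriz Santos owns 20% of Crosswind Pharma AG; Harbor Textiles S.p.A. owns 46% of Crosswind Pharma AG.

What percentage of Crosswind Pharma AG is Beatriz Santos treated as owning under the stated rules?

By sibling attribution (R1), Beatriz Santos is treated as also owning Dmitri Santos's interest in Harbor Textiles S.p.A, giving 68% + 20% = 88%.
Chain via Harbor Textiles S.p.A. (R2): 88% × 46% = 40.48% of Crosswind Pharma AG.
Direct interest in Crosswind Pharma AG: 20%.
Aggregating (R3): 40.48% + 20% = 60.48%.

60.48%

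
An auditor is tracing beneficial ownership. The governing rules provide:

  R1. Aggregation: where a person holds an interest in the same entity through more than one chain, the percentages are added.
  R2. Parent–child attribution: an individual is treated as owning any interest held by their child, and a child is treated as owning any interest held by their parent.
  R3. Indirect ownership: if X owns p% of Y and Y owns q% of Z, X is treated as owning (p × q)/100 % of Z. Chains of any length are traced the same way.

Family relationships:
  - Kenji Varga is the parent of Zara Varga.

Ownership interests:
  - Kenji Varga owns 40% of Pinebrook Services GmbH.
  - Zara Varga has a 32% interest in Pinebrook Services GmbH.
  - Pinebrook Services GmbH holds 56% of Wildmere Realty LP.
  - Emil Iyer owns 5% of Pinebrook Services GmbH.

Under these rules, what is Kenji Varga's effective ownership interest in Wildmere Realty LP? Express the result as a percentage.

By parent–child attribution (R2), Kenji Varga is treated as also owning Zara Varga's interest in Pinebrook Services GmbH, giving 40% + 32% = 72%.
Chain via Pinebrook Services GmbH (R3): 72% × 56% = 40.32% of Wildmere Realty LP.

40.32%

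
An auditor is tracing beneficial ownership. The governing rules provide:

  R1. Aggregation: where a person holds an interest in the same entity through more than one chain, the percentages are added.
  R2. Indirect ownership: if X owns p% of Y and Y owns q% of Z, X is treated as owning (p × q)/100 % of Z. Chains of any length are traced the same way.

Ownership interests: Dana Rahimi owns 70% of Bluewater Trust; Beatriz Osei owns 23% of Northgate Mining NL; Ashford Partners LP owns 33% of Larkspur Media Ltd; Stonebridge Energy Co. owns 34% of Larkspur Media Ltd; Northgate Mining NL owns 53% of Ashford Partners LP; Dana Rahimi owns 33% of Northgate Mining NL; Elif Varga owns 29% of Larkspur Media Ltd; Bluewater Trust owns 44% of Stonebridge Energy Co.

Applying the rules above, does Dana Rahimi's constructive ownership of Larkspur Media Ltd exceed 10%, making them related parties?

Yes

Chain via Northgate Mining NL → Ashford Partners LP (R2): 33% × 53% × 33% = 5.7717% of Larkspur Media Ltd.
Chain via Bluewater Trust → Stonebridge Energy Co. (R2): 70% × 44% × 34% = 10.472% of Larkspur Media Ltd.
Aggregating (R1): 5.7717% + 10.472% = 16.2437%.
16.2437% exceeds the 10% threshold, so Dana is a related party to Larkspur Media Ltd.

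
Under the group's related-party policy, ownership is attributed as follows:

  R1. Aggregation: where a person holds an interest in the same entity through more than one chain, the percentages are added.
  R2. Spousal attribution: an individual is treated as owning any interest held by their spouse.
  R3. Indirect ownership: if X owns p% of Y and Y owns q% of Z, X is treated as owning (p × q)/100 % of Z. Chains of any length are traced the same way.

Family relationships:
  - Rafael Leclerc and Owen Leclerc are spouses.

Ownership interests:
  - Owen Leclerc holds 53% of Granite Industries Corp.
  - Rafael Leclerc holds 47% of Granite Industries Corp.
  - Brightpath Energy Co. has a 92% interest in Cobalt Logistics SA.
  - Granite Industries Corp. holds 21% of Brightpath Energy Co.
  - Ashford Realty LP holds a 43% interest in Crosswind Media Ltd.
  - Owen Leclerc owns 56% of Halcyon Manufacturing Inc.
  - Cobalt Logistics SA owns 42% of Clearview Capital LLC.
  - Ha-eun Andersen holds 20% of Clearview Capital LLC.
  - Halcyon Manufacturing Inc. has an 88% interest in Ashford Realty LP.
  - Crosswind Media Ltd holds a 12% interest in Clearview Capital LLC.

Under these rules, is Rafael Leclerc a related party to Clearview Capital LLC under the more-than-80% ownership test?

No

By spousal attribution (R2), Rafael Leclerc is treated as also owning Owen Leclerc's interest in Granite Industries Corp, giving 47% + 53% = 100%.
By spousal attribution (R2), Rafael Leclerc is treated as owning Owen Leclerc's 56% interest in Halcyon Manufacturing Inc.
Chain via Granite Industries Corp. → Brightpath Energy Co. → Cobalt Logistics SA (R3): 100% × 21% × 92% × 42% = 8.1144% of Clearview Capital LLC.
Chain via Halcyon Manufacturing Inc. → Ashford Realty LP → Crosswind Media Ltd (R3): 56% × 88% × 43% × 12% = 2.542848% of Clearview Capital LLC.
Aggregating (R1): 8.1144% + 2.542848% = 10.657248%.
10.657248% does not exceed the 80% threshold, so Rafael is not a related party to Clearview Capital LLC.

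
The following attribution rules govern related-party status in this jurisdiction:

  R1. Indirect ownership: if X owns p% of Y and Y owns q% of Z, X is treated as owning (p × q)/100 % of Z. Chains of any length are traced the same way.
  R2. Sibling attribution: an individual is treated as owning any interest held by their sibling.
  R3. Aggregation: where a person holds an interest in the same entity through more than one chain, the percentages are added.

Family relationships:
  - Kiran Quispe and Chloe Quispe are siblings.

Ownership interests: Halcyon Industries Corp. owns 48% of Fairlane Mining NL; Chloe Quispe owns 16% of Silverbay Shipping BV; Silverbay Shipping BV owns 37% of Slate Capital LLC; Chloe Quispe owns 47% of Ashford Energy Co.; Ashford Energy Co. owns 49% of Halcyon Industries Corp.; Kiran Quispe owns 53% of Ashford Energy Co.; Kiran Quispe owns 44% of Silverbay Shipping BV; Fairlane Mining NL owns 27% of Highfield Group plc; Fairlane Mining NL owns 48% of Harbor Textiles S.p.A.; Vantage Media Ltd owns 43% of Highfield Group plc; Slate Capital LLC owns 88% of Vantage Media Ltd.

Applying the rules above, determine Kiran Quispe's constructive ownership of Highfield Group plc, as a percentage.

14.75088%

By sibling attribution (R2), Kiran Quispe is treated as also owning Chloe Quispe's interest in Silverbay Shipping BV, giving 44% + 16% = 60%.
By sibling attribution (R2), Kiran Quispe is treated as also owning Chloe Quispe's interest in Ashford Energy Co, giving 53% + 47% = 100%.
Chain via Silverbay Shipping BV → Slate Capital LLC → Vantage Media Ltd (R1): 60% × 37% × 88% × 43% = 8.40048% of Highfield Group plc.
Chain via Ashford Energy Co. → Halcyon Industries Corp. → Fairlane Mining NL (R1): 100% × 49% × 48% × 27% = 6.3504% of Highfield Group plc.
Aggregating (R3): 8.40048% + 6.3504% = 14.75088%.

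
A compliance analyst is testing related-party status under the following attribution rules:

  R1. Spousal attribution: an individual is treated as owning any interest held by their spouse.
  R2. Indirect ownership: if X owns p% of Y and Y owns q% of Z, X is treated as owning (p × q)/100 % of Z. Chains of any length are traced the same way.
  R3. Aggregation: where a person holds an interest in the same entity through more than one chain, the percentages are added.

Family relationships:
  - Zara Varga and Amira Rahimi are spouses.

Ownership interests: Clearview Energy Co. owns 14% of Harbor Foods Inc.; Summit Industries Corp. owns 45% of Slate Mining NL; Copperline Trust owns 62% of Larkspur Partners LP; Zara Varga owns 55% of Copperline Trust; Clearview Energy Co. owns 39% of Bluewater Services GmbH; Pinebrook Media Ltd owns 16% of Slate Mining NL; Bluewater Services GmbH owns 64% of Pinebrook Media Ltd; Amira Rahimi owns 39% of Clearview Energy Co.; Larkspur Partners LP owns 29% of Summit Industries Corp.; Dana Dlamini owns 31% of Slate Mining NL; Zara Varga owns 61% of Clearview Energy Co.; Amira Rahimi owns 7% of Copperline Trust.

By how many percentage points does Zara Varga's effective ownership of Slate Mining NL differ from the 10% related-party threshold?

0.98998

By spousal attribution (R1), Zara Varga is treated as also owning Amira Rahimi's interest in Copperline Trust, giving 55% + 7% = 62%.
By spousal attribution (R1), Zara Varga is treated as also owning Amira Rahimi's interest in Clearview Energy Co, giving 61% + 39% = 100%.
Chain via Copperline Trust → Larkspur Partners LP → Summit Industries Corp. (R2): 62% × 62% × 29% × 45% = 5.01642% of Slate Mining NL.
Chain via Clearview Energy Co. → Bluewater Services GmbH → Pinebrook Media Ltd (R2): 100% × 39% × 64% × 16% = 3.9936% of Slate Mining NL.
Aggregating (R3): 5.01642% + 3.9936% = 9.01002%.
9.01002% falls short of the 10% threshold by 0.98998 percentage points.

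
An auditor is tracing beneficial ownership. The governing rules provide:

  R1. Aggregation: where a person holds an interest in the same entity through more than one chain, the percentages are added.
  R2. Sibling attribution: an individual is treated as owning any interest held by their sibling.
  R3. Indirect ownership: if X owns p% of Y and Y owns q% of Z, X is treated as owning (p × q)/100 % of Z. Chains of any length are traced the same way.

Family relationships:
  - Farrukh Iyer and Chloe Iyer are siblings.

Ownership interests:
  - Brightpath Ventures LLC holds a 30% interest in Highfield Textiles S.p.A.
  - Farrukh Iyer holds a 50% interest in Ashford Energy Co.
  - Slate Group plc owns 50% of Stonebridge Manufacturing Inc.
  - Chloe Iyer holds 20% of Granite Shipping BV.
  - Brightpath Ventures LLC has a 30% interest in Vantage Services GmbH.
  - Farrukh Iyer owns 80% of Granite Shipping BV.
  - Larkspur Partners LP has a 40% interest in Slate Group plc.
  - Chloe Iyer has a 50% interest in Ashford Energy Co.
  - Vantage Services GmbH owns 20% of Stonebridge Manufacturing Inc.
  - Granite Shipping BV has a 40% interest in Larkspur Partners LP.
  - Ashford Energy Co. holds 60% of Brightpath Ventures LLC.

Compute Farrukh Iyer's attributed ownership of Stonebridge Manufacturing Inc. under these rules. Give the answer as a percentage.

By sibling attribution (R2), Farrukh Iyer is treated as also owning Chloe Iyer's interest in Granite Shipping BV, giving 80% + 20% = 100%.
By sibling attribution (R2), Farrukh Iyer is treated as also owning Chloe Iyer's interest in Ashford Energy Co, giving 50% + 50% = 100%.
Chain via Granite Shipping BV → Larkspur Partners LP → Slate Group plc (R3): 100% × 40% × 40% × 50% = 8% of Stonebridge Manufacturing Inc.
Chain via Ashford Energy Co. → Brightpath Ventures LLC → Vantage Services GmbH (R3): 100% × 60% × 30% × 20% = 3.6% of Stonebridge Manufacturing Inc.
Aggregating (R1): 8% + 3.6% = 11.6%.

11.6%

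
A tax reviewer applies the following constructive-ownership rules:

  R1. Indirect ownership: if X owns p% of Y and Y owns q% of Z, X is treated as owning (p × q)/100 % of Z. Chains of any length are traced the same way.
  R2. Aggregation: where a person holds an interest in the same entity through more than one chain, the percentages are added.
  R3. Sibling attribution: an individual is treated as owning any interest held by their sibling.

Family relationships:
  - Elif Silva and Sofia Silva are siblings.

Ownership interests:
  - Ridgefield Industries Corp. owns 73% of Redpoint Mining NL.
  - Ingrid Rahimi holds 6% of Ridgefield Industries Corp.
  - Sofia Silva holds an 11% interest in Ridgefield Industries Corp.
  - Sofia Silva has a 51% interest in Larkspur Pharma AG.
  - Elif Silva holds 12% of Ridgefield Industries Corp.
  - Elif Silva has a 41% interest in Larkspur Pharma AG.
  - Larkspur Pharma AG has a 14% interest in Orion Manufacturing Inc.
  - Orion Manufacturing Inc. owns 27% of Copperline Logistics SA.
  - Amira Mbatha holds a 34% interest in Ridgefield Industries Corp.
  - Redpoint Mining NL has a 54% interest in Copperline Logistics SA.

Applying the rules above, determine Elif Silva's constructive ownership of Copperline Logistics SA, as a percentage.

12.5442%

By sibling attribution (R3), Elif Silva is treated as also owning Sofia Silva's interest in Ridgefield Industries Corp, giving 12% + 11% = 23%.
By sibling attribution (R3), Elif Silva is treated as also owning Sofia Silva's interest in Larkspur Pharma AG, giving 41% + 51% = 92%.
Chain via Ridgefield Industries Corp. → Redpoint Mining NL (R1): 23% × 73% × 54% = 9.0666% of Copperline Logistics SA.
Chain via Larkspur Pharma AG → Orion Manufacturing Inc. (R1): 92% × 14% × 27% = 3.4776% of Copperline Logistics SA.
Aggregating (R2): 9.0666% + 3.4776% = 12.5442%.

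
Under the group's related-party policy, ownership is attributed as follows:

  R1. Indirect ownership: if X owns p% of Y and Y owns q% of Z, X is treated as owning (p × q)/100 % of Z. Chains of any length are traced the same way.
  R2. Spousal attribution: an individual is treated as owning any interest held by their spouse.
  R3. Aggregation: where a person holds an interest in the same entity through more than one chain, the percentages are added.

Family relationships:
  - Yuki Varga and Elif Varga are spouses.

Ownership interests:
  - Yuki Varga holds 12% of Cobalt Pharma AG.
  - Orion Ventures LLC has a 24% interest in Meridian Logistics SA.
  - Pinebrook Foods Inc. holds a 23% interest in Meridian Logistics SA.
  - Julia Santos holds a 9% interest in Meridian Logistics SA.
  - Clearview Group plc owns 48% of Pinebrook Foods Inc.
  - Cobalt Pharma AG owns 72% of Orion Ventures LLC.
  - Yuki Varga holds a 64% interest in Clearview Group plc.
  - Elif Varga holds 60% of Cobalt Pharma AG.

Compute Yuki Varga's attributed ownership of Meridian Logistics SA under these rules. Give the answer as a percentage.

By spousal attribution (R2), Yuki Varga is treated as also owning Elif Varga's interest in Cobalt Pharma AG, giving 12% + 60% = 72%.
Chain via Cobalt Pharma AG → Orion Ventures LLC (R1): 72% × 72% × 24% = 12.4416% of Meridian Logistics SA.
Chain via Clearview Group plc → Pinebrook Foods Inc. (R1): 64% × 48% × 23% = 7.0656% of Meridian Logistics SA.
Aggregating (R3): 12.4416% + 7.0656% = 19.5072%.

19.5072%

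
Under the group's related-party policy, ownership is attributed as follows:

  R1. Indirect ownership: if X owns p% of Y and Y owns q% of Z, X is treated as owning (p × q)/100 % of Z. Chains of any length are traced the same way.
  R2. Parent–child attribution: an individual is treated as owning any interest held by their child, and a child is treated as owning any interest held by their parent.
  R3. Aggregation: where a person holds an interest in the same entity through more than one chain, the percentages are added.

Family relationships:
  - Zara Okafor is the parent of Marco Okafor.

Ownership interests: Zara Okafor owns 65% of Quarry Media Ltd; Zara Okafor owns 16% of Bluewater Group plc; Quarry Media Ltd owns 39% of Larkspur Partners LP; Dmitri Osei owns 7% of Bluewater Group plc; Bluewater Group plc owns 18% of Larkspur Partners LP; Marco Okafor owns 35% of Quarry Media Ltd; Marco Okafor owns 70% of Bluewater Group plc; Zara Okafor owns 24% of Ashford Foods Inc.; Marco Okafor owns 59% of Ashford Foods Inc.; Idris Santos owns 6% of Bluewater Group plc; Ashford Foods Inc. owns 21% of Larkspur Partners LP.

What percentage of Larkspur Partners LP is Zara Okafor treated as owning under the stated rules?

By parent–child attribution (R2), Zara Okafor is treated as also owning Marco Okafor's interest in Quarry Media Ltd, giving 65% + 35% = 100%.
By parent–child attribution (R2), Zara Okafor is treated as also owning Marco Okafor's interest in Ashford Foods Inc, giving 24% + 59% = 83%.
By parent–child attribution (R2), Zara Okafor is treated as also owning Marco Okafor's interest in Bluewater Group plc, giving 16% + 70% = 86%.
Chain via Quarry Media Ltd (R1): 100% × 39% = 39% of Larkspur Partners LP.
Chain via Ashford Foods Inc. (R1): 83% × 21% = 17.43% of Larkspur Partners LP.
Chain via Bluewater Group plc (R1): 86% × 18% = 15.48% of Larkspur Partners LP.
Aggregating (R3): 39% + 17.43% + 15.48% = 71.91%.

71.91%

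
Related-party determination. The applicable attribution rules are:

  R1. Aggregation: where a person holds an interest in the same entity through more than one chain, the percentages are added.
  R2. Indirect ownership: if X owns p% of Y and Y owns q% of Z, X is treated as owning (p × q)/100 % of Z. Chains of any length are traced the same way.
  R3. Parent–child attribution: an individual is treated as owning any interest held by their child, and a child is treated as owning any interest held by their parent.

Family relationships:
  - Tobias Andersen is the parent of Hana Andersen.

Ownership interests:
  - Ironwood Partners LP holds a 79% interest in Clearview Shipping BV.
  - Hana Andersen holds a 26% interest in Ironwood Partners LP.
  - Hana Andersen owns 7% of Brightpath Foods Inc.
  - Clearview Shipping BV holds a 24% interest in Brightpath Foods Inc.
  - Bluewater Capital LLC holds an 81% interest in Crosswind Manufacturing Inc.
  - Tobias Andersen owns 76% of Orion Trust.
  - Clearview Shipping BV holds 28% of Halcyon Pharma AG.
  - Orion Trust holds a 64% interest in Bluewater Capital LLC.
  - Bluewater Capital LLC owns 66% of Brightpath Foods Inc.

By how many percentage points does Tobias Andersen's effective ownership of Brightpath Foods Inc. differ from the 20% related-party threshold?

24.032

By parent–child attribution (R3), Tobias Andersen is treated as owning Hana Andersen's 26% interest in Ironwood Partners LP.
By parent–child attribution (R3), Tobias Andersen is treated as owning Hana Andersen's 7% interest in Brightpath Foods Inc.
Chain via Orion Trust → Bluewater Capital LLC (R2): 76% × 64% × 66% = 32.1024% of Brightpath Foods Inc.
Chain via Ironwood Partners LP → Clearview Shipping BV (R2): 26% × 79% × 24% = 4.9296% of Brightpath Foods Inc.
Direct interest in Brightpath Foods Inc: 7%.
Aggregating (R1): 32.1024% + 4.9296% + 7% = 44.032%.
44.032% exceeds the 20% threshold by 24.032 percentage points.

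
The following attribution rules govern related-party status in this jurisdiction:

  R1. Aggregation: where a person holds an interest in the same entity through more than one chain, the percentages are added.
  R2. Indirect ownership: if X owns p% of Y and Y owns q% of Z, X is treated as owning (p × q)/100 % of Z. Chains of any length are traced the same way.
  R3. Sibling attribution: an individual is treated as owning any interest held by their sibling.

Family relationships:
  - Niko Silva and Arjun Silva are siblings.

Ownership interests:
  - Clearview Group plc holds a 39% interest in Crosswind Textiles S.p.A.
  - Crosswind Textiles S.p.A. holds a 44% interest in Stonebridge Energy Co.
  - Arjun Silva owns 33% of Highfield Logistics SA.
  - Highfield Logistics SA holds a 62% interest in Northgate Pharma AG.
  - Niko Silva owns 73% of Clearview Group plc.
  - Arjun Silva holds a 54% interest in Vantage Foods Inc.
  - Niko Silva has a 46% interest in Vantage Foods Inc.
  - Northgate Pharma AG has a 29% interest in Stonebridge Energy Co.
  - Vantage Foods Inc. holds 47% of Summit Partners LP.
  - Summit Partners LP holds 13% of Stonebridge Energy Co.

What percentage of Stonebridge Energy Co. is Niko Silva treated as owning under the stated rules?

24.5702%

By sibling attribution (R3), Niko Silva is treated as also owning Arjun Silva's interest in Vantage Foods Inc, giving 46% + 54% = 100%.
By sibling attribution (R3), Niko Silva is treated as owning Arjun Silva's 33% interest in Highfield Logistics SA.
Chain via Clearview Group plc → Crosswind Textiles S.p.A. (R2): 73% × 39% × 44% = 12.5268% of Stonebridge Energy Co.
Chain via Vantage Foods Inc. → Summit Partners LP (R2): 100% × 47% × 13% = 6.11% of Stonebridge Energy Co.
Chain via Highfield Logistics SA → Northgate Pharma AG (R2): 33% × 62% × 29% = 5.9334% of Stonebridge Energy Co.
Aggregating (R1): 12.5268% + 6.11% + 5.9334% = 24.5702%.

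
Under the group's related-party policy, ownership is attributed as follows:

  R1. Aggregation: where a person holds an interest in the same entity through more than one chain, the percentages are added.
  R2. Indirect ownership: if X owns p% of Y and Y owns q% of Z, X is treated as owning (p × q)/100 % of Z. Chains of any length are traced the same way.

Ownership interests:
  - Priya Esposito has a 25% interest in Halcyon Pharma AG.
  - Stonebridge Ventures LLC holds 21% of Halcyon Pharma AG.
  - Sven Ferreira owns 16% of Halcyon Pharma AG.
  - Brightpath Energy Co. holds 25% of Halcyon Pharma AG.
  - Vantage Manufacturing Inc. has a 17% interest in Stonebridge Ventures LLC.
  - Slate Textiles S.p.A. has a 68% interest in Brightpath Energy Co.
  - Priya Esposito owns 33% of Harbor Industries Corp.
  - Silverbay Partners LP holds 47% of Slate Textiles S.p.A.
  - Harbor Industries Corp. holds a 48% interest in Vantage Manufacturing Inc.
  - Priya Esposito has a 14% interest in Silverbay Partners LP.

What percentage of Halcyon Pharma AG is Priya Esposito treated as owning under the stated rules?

26.684088%

Chain via Silverbay Partners LP → Slate Textiles S.p.A. → Brightpath Energy Co. (R2): 14% × 47% × 68% × 25% = 1.1186% of Halcyon Pharma AG.
Chain via Harbor Industries Corp. → Vantage Manufacturing Inc. → Stonebridge Ventures LLC (R2): 33% × 48% × 17% × 21% = 0.565488% of Halcyon Pharma AG.
Direct interest in Halcyon Pharma AG: 25%.
Aggregating (R1): 1.1186% + 0.565488% + 25% = 26.684088%.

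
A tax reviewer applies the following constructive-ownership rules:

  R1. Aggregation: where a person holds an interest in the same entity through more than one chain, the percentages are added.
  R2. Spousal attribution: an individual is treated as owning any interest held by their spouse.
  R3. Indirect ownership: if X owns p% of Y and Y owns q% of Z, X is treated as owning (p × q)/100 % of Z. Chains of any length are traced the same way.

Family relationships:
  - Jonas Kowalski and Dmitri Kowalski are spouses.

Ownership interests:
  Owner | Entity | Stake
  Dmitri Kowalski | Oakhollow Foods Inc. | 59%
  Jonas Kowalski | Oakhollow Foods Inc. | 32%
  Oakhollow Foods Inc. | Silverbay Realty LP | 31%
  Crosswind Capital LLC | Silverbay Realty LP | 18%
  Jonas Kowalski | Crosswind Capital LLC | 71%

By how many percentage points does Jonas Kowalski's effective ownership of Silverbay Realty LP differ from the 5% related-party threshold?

35.99

By spousal attribution (R2), Jonas Kowalski is treated as also owning Dmitri Kowalski's interest in Oakhollow Foods Inc, giving 32% + 59% = 91%.
Chain via Crosswind Capital LLC (R3): 71% × 18% = 12.78% of Silverbay Realty LP.
Chain via Oakhollow Foods Inc. (R3): 91% × 31% = 28.21% of Silverbay Realty LP.
Aggregating (R1): 12.78% + 28.21% = 40.99%.
40.99% exceeds the 5% threshold by 35.99 percentage points.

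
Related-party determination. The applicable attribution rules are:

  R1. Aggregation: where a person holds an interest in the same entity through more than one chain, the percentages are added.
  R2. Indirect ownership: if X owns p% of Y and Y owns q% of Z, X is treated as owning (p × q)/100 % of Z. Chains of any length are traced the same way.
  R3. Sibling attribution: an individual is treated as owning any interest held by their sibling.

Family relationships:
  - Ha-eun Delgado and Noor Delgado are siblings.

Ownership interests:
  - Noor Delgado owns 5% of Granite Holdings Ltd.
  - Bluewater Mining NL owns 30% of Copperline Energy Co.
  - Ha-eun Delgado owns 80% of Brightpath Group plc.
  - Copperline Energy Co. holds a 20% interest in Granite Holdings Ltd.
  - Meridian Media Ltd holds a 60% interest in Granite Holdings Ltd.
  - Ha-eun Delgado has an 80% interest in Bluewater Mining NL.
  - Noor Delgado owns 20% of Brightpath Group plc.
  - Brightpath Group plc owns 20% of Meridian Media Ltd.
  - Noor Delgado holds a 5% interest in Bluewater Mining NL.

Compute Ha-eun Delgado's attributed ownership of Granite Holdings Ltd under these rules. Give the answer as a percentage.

22.1%

By sibling attribution (R3), Ha-eun Delgado is treated as also owning Noor Delgado's interest in Bluewater Mining NL, giving 80% + 5% = 85%.
By sibling attribution (R3), Ha-eun Delgado is treated as also owning Noor Delgado's interest in Brightpath Group plc, giving 80% + 20% = 100%.
By sibling attribution (R3), Ha-eun Delgado is treated as owning Noor Delgado's 5% interest in Granite Holdings Ltd.
Chain via Bluewater Mining NL → Copperline Energy Co. (R2): 85% × 30% × 20% = 5.1% of Granite Holdings Ltd.
Chain via Brightpath Group plc → Meridian Media Ltd (R2): 100% × 20% × 60% = 12% of Granite Holdings Ltd.
Direct interest in Granite Holdings Ltd: 5%.
Aggregating (R1): 5.1% + 12% + 5% = 22.1%.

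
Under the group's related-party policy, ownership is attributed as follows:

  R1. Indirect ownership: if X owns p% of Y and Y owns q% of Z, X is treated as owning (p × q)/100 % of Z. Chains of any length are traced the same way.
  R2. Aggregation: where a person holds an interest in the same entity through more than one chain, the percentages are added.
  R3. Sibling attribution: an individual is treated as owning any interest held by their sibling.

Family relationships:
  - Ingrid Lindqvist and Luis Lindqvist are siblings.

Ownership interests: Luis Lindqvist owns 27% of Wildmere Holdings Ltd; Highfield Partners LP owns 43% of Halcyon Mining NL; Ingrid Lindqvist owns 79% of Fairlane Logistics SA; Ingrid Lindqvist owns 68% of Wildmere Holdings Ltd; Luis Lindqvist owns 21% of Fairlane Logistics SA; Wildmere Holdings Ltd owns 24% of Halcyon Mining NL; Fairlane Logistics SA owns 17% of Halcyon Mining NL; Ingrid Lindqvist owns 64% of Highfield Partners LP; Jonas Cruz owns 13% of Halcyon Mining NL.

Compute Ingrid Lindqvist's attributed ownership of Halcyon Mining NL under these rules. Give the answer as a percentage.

67.32%

By sibling attribution (R3), Ingrid Lindqvist is treated as also owning Luis Lindqvist's interest in Fairlane Logistics SA, giving 79% + 21% = 100%.
By sibling attribution (R3), Ingrid Lindqvist is treated as also owning Luis Lindqvist's interest in Wildmere Holdings Ltd, giving 68% + 27% = 95%.
Chain via Fairlane Logistics SA (R1): 100% × 17% = 17% of Halcyon Mining NL.
Chain via Highfield Partners LP (R1): 64% × 43% = 27.52% of Halcyon Mining NL.
Chain via Wildmere Holdings Ltd (R1): 95% × 24% = 22.8% of Halcyon Mining NL.
Aggregating (R2): 17% + 27.52% + 22.8% = 67.32%.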